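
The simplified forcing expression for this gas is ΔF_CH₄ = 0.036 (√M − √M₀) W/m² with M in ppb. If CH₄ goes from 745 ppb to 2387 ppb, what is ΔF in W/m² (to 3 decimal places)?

ΔF = 0.776 W/m²

CH₄: 0.036 × (√2387 − √745) = 0.036 × (48.8569 − 27.2947) = 0.036 × 21.5622 = 0.7762 W/m².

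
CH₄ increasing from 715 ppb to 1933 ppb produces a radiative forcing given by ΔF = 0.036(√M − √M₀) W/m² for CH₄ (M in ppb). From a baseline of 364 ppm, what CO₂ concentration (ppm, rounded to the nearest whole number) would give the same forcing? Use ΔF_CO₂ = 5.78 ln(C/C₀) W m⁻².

C ≈ 405 ppm

CH₄ forcing: 0.036 × (√1933 − √715) = 0.036 × (43.9659 − 26.7395) = 0.036 × 17.2264 = 0.62015 W/m².
Set 5.78 ln(C/364) = 0.62015: ln(C/364) = 0.62015/5.78 = 0.10729, so C = 364 × e^0.10729 = 364 × 1.11326 = 405.23 ppm.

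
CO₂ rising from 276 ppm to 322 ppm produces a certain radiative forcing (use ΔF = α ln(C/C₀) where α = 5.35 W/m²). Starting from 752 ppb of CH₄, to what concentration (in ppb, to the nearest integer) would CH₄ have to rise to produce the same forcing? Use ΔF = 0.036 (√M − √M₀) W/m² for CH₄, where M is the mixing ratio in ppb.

CO₂ forcing: 5.35 × ln(322/276) = 5.35 × 0.154151 = 0.82471 W/m².
Set 0.036(√M − √752) = 0.82471: √M = 0.82471/0.036 + √752 = 22.9086 + 27.4226 = 50.3312.
M = (50.3312)² = 2533.23 ppb.

M ≈ 2533 ppb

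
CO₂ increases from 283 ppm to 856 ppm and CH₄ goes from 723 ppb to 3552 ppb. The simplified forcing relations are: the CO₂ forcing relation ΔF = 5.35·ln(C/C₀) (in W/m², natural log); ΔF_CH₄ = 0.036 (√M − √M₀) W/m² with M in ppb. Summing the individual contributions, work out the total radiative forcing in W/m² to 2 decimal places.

CO₂: 5.35 × ln(856/283) = 5.35 × ln(3.02473) = 5.35 × 1.10682 = 5.9215 W/m².
CH₄: 0.036 × (√3552 − √723) = 0.036 × (59.5987 − 26.8887) = 0.036 × 32.7100 = 1.1776 W/m².
Total ΔF = 5.9215 + 1.1776 = 7.0991 W/m².

ΔF = 7.10 W/m²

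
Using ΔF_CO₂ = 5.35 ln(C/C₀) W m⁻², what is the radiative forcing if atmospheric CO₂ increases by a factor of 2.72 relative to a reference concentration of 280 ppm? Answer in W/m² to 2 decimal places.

Because the forcing depends only on the ratio C/C₀, the initial concentration does not enter.
ΔF = 5.35 × ln(2.72) = 5.35 × 1.00063 = 5.3534 W/m².

ΔF = 5.35 W/m²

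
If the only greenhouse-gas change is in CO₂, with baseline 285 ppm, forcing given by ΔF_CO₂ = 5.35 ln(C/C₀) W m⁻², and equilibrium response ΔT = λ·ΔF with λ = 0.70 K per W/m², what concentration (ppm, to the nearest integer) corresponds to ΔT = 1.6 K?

C ≈ 437 ppm

Required forcing: ΔF = ΔT/λ = 1.6/0.70 = 2.2857 W/m².
Then ln(C/285) = ΔF/5.35 = 2.2857/5.35 = 0.42723.
So C = 285 × e^0.42723 = 285 × 1.53301 = 436.91 ppm.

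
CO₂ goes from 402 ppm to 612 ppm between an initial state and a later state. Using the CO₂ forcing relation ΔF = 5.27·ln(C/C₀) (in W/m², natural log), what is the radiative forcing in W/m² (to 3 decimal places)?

ΔF = 2.215 W/m²

CO₂: 5.27 × ln(612/402) = 5.27 × ln(1.52239) = 5.27 × 0.42028 = 2.2149 W/m².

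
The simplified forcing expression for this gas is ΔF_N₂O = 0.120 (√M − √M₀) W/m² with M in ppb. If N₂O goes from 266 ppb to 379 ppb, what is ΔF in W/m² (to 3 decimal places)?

ΔF = 0.379 W/m²

N₂O: 0.120 × (√379 − √266) = 0.120 × (19.4679 − 16.3095) = 0.120 × 3.1584 = 0.3790 W/m².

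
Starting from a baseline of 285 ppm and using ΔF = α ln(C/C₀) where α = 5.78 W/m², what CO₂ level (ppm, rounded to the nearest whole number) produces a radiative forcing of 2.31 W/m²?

C ≈ 425 ppm

Set 5.78 ln(C/285) = 2.31, so ln(C/285) = 2.31/5.78 = 0.39965.
Then C/285 = e^0.39965 = 1.49130, giving C = 285 × 1.49130 = 425.02 ppm.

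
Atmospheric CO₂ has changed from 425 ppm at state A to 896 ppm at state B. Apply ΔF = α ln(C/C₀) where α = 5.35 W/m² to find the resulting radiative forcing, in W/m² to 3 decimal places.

ΔF = 3.990 W/m²

CO₂: 5.35 × ln(896/425) = 5.35 × ln(2.10824) = 5.35 × 0.74585 = 3.9903 W/m².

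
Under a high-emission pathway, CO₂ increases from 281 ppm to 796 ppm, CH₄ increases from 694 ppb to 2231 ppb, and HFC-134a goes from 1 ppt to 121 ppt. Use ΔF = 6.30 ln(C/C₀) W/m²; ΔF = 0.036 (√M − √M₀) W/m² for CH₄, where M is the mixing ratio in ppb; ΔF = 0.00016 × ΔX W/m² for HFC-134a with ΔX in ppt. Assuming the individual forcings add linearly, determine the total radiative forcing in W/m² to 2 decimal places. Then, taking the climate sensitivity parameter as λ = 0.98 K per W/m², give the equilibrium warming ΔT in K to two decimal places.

CO₂: 6.30 × ln(796/281) = 6.30 × ln(2.83274) = 6.30 × 1.04124 = 6.5598 W/m².
CH₄: 0.036 × (√2231 − √694) = 0.036 × (47.2335 − 26.3439) = 0.036 × 20.8896 = 0.7520 W/m².
HFC-134a: ΔF = 0.00016 × (121 − 1) = 0.00016 × 120 = 0.0192 W/m².
Total ΔF = 6.5598 + 0.7520 + 0.0192 = 7.3310 W/m².
ΔT = λ ΔF = 0.98 × 7.33 = 7.1834 K.

ΔF = 7.33 W/m²; ΔT = 7.18 K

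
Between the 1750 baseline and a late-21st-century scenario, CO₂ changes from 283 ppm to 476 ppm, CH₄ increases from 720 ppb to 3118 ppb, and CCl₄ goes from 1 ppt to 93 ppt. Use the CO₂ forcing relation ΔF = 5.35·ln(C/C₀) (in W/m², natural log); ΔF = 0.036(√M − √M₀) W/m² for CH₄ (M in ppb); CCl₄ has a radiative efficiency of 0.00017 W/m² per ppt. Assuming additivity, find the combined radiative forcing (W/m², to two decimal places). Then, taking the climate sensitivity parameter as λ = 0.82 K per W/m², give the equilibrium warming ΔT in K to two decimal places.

ΔF = 3.84 W/m²; ΔT = 3.15 K

CO₂: 5.35 × ln(476/283) = 5.35 × ln(1.68198) = 5.35 × 0.51997 = 2.7818 W/m².
CH₄: 0.036 × (√3118 − √720) = 0.036 × (55.8391 − 26.8328) = 0.036 × 29.0063 = 1.0442 W/m².
CCl₄: ΔF = 0.00017 × (93 − 1) = 0.00017 × 92 = 0.0156 W/m².
Total ΔF = 2.7818 + 1.0442 + 0.0156 = 3.8416 W/m².
ΔT = λ ΔF = 0.82 × 3.84 = 3.1488 K.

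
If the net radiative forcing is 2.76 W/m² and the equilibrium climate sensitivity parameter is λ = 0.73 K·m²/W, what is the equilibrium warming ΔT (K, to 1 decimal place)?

ΔT = 2.0 K

ΔT = λ ΔF = 0.73 × 2.76 = 2.0148 K.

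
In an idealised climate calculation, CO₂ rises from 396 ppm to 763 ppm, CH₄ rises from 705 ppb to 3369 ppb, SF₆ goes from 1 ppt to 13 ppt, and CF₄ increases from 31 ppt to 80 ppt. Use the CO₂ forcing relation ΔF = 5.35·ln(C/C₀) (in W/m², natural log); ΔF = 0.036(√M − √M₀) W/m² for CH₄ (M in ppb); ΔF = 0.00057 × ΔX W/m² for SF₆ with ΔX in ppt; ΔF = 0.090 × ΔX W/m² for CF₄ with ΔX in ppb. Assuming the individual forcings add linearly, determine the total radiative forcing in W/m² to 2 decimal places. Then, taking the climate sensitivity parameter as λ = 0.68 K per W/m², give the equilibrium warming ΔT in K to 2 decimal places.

CO₂: 5.35 × ln(763/396) = 5.35 × ln(1.92677) = 5.35 × 0.65585 = 3.5088 W/m².
CH₄: 0.036 × (√3369 − √705) = 0.036 × (58.0431 − 26.5518) = 0.036 × 31.4913 = 1.1337 W/m².
SF₆: ΔF = 0.00057 × (13 − 1) = 0.00057 × 12 = 0.0068 W/m².
CF₄: Δ = 80 − 31 = 49 ppt = 0.049 ppb; ΔF = 0.090 × 0.049 = 0.0044 W/m².
Total ΔF = 3.5088 + 1.1337 + 0.0068 + 0.0044 = 4.6537 W/m².
ΔT = λ ΔF = 0.68 × 4.65 = 3.1620 K.

ΔF = 4.65 W/m²; ΔT = 3.16 K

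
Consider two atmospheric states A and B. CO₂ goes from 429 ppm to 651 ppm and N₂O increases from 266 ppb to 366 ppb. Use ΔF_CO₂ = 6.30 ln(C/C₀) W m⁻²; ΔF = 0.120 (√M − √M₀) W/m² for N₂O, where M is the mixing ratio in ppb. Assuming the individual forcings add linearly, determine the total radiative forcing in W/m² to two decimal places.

CO₂: 6.30 × ln(651/429) = 6.30 × ln(1.51748) = 6.30 × 0.41705 = 2.6274 W/m².
N₂O: 0.120 × (√366 − √266) = 0.120 × (19.1311 − 16.3095) = 0.120 × 2.8216 = 0.3386 W/m².
Total ΔF = 2.6274 + 0.3386 = 2.9660 W/m².

ΔF = 2.97 W/m²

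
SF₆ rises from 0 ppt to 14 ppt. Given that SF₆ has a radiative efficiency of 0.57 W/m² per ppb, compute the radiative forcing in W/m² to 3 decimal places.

ΔF = 0.008 W/m²

SF₆: Δ = 14 − 0 = 14 ppt = 0.014 ppb; ΔF = 0.57 × 0.014 = 0.0080 W/m².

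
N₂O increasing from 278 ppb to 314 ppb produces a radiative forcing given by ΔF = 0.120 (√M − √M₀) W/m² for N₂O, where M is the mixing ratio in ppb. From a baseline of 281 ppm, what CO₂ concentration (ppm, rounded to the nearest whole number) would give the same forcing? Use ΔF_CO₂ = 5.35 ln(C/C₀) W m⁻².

C ≈ 288 ppm

N₂O forcing: 0.120 × (√314 − √278) = 0.120 × (17.7200 − 16.6733) = 0.120 × 1.0467 = 0.12560 W/m².
Set 5.35 ln(C/281) = 0.12560: ln(C/281) = 0.12560/5.35 = 0.02348, so C = 281 × e^0.02348 = 281 × 1.02376 = 287.68 ppm.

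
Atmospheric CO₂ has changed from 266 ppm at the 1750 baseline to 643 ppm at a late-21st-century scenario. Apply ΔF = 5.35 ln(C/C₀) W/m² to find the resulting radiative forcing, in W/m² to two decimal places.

ΔF = 4.72 W/m²

CO₂: 5.35 × ln(643/266) = 5.35 × ln(2.41729) = 5.35 × 0.88265 = 4.7222 W/m².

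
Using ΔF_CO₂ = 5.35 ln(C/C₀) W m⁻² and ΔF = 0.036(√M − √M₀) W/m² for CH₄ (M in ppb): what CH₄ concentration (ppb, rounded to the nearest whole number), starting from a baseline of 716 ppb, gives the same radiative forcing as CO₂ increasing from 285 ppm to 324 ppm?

M ≈ 2099 ppb

CO₂ forcing: 5.35 × ln(324/285) = 5.35 × 0.128254 = 0.68616 W/m².
Set 0.036(√M − √716) = 0.68616: √M = 0.68616/0.036 + √716 = 19.0600 + 26.7582 = 45.8182.
M = (45.8182)² = 2099.31 ppb.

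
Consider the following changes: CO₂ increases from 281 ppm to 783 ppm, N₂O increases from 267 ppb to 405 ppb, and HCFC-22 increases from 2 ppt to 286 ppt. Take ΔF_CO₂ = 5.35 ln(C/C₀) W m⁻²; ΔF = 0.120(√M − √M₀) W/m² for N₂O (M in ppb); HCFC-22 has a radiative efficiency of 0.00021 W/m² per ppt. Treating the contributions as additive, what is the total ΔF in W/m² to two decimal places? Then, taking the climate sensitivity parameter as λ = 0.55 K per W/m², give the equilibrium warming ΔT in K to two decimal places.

CO₂: 5.35 × ln(783/281) = 5.35 × ln(2.78648) = 5.35 × 1.02478 = 5.4826 W/m².
N₂O: 0.120 × (√405 − √267) = 0.120 × (20.1246 − 16.3401) = 0.120 × 3.7845 = 0.4541 W/m².
HCFC-22: ΔF = 0.00021 × (286 − 2) = 0.00021 × 284 = 0.0596 W/m².
Total ΔF = 5.4826 + 0.4541 + 0.0596 = 5.9963 W/m².
ΔT = λ ΔF = 0.55 × 6.00 = 3.3000 K.

ΔF = 6.00 W/m²; ΔT = 3.30 K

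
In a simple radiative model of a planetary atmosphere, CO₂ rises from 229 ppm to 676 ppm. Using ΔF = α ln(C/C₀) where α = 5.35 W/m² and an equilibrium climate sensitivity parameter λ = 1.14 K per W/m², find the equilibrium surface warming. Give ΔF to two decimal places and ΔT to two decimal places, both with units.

CO₂: 5.35 × ln(676/229) = 5.35 × ln(2.95197) = 5.35 × 1.08247 = 5.7912 W/m².
ΔT = λ ΔF = 1.14 × 5.79 = 6.6006 K.

ΔF = 5.79 W/m²; ΔT = 6.60 K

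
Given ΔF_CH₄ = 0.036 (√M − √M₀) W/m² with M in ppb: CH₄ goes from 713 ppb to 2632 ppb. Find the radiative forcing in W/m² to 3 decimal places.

CH₄: 0.036 × (√2632 − √713) = 0.036 × (51.3030 − 26.7021) = 0.036 × 24.6009 = 0.8856 W/m².

ΔF = 0.886 W/m²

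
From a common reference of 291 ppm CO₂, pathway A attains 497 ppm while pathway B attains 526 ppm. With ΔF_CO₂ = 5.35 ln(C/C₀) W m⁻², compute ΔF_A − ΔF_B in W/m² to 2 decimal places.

ΔF_A = 5.35 ln(497/291) = 5.35 × 0.53527 = 2.8637 W/m².
ΔF_B = 5.35 ln(526/291) = 5.35 × 0.59198 = 3.1671 W/m².
Difference: 2.8637 − 3.1671 = -0.3034 W/m².

ΔF_A − ΔF_B = -0.30 W/m²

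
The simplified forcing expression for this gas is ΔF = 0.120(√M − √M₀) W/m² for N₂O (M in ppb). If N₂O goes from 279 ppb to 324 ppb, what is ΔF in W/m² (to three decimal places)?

ΔF = 0.156 W/m²

N₂O: 0.120 × (√324 − √279) = 0.120 × (18.0000 − 16.7033) = 0.120 × 1.2967 = 0.1556 W/m².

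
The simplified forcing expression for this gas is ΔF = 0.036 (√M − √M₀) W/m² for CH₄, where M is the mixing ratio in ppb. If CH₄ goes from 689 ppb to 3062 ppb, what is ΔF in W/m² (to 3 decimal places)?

CH₄: 0.036 × (√3062 − √689) = 0.036 × (55.3353 − 26.2488) = 0.036 × 29.0865 = 1.0471 W/m².

ΔF = 1.047 W/m²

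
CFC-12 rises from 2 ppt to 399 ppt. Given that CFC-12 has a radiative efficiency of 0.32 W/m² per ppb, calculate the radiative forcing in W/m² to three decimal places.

ΔF = 0.127 W/m²

CFC-12: Δ = 399 − 2 = 397 ppt = 0.397 ppb; ΔF = 0.32 × 0.397 = 0.1270 W/m².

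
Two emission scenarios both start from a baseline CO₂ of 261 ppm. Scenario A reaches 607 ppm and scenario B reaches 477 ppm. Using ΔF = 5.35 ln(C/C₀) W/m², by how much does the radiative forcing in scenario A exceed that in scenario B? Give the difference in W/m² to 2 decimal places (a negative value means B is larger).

ΔF_A − ΔF_B = 1.29 W/m²

ΔF_A = 5.35 ln(607/261) = 5.35 × 0.84401 = 4.5155 W/m².
ΔF_B = 5.35 ln(477/261) = 5.35 × 0.60300 = 3.2261 W/m².
Difference: 4.5155 − 3.2261 = 1.2894 W/m².
(Equivalently, ΔF_A − ΔF_B = 5.35 ln(607/477) = 5.35 × 0.24101 = 1.2894 W/m².)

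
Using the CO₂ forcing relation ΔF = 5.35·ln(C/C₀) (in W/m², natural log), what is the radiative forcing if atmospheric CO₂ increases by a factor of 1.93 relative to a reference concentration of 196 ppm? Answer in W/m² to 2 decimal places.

ΔF = 3.52 W/m²

Because the forcing depends only on the ratio C/C₀, the initial concentration does not enter.
ΔF = 5.35 × ln(1.93) = 5.35 × 0.65752 = 3.5177 W/m².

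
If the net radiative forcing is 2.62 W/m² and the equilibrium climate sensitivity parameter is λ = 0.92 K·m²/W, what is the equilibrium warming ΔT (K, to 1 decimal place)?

ΔT = 2.4 K

ΔT = λ ΔF = 0.92 × 2.62 = 2.4104 K.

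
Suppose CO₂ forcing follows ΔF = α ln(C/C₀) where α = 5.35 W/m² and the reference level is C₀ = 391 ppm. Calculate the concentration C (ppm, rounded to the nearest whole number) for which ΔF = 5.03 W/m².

C ≈ 1001 ppm

Set 5.35 ln(C/391) = 5.03, so ln(C/391) = 5.03/5.35 = 0.94019.
Then C/391 = e^0.94019 = 2.56047, giving C = 391 × 2.56047 = 1001.14 ppm.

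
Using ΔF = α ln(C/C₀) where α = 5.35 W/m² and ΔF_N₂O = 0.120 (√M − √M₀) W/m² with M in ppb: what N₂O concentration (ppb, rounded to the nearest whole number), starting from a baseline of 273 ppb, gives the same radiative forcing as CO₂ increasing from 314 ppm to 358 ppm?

CO₂ forcing: 5.35 × ln(358/314) = 5.35 × 0.131140 = 0.70160 W/m².
Set 0.120(√M − √273) = 0.70160: √M = 0.70160/0.120 + √273 = 5.8467 + 16.5227 = 22.3694.
M = (22.3694)² = 500.39 ppb.

M ≈ 500 ppb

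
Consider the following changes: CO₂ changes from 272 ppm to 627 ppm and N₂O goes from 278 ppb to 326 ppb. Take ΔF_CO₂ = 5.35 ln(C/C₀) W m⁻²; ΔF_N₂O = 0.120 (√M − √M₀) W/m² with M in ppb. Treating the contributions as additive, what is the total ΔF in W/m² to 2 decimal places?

CO₂: 5.35 × ln(627/272) = 5.35 × ln(2.30515) = 5.35 × 0.83515 = 4.4681 W/m².
N₂O: 0.120 × (√326 − √278) = 0.120 × (18.0555 − 16.6733) = 0.120 × 1.3822 = 0.1659 W/m².
Total ΔF = 4.4681 + 0.1659 = 4.6340 W/m².

ΔF = 4.63 W/m²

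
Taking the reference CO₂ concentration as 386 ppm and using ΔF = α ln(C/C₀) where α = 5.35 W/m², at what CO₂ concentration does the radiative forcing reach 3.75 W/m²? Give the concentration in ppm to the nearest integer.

C ≈ 778 ppm

Set 5.35 ln(C/386) = 3.75, so ln(C/386) = 3.75/5.35 = 0.70093.
Then C/386 = e^0.70093 = 2.01563, giving C = 386 × 2.01563 = 778.03 ppm.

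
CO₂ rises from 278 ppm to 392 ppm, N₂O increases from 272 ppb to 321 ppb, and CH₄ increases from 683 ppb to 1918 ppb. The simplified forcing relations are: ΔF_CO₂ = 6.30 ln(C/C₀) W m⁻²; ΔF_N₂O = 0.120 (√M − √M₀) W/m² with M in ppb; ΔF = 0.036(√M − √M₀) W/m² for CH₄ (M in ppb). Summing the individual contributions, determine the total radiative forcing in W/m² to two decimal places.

ΔF = 2.97 W/m²

CO₂: 6.30 × ln(392/278) = 6.30 × ln(1.41007) = 6.30 × 0.34364 = 2.1649 W/m².
N₂O: 0.120 × (√321 − √272) = 0.120 × (17.9165 − 16.4924) = 0.120 × 1.4241 = 0.1709 W/m².
CH₄: 0.036 × (√1918 − √683) = 0.036 × (43.7950 − 26.1343) = 0.036 × 17.6607 = 0.6358 W/m².
Total ΔF = 2.1649 + 0.1709 + 0.6358 = 2.9716 W/m².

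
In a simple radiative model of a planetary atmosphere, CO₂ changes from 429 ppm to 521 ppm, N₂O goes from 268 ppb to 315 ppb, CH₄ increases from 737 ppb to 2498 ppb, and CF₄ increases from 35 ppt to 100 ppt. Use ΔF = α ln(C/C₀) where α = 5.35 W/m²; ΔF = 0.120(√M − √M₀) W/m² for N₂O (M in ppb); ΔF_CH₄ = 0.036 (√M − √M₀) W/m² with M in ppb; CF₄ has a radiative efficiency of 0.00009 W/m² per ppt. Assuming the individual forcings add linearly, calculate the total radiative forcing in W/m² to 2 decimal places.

CO₂: 5.35 × ln(521/429) = 5.35 × ln(1.21445) = 5.35 × 0.19429 = 1.0395 W/m².
N₂O: 0.120 × (√315 − √268) = 0.120 × (17.7482 − 16.3707) = 0.120 × 1.3775 = 0.1653 W/m².
CH₄: 0.036 × (√2498 − √737) = 0.036 × (49.9800 − 27.1477) = 0.036 × 22.8323 = 0.8220 W/m².
CF₄: ΔF = 0.00009 × (100 − 35) = 0.00009 × 65 = 0.0059 W/m².
Total ΔF = 1.0395 + 0.1653 + 0.8220 + 0.0059 = 2.0327 W/m².

ΔF = 2.03 W/m²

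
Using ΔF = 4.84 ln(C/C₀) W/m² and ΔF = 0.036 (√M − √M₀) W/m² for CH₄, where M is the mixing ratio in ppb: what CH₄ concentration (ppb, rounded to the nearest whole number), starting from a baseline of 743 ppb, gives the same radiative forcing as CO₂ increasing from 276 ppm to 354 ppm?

CO₂ forcing: 4.84 × ln(354/276) = 4.84 × 0.248896 = 1.20466 W/m².
Set 0.036(√M − √743) = 1.20466: √M = 1.20466/0.036 + √743 = 33.4628 + 27.2580 = 60.7208.
M = (60.7208)² = 3687.02 ppb.

M ≈ 3687 ppb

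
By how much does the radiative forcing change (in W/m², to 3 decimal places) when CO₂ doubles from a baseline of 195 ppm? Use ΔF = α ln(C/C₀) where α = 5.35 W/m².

ΔF = 3.708 W/m²

Because the forcing depends only on the ratio C/C₀, the initial concentration does not enter.
ΔF = 5.35 × ln(2) = 5.35 × 0.69315 = 3.7084 W/m².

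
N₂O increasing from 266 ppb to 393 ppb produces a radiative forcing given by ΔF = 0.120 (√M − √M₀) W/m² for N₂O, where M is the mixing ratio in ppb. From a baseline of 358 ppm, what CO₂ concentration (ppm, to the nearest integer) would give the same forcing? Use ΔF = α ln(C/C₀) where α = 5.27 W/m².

N₂O forcing: 0.120 × (√393 − √266) = 0.120 × (19.8242 − 16.3095) = 0.120 × 3.5147 = 0.42176 W/m².
Set 5.27 ln(C/358) = 0.42176: ln(C/358) = 0.42176/5.27 = 0.08003, so C = 358 × e^0.08003 = 358 × 1.08332 = 387.83 ppm.

C ≈ 388 ppm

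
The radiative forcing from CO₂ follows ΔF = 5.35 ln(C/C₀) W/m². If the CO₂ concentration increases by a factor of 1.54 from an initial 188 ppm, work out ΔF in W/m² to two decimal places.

ΔF = 2.31 W/m²

Because the forcing depends only on the ratio C/C₀, the initial concentration does not enter.
ΔF = 5.35 × ln(1.54) = 5.35 × 0.43178 = 2.3100 W/m².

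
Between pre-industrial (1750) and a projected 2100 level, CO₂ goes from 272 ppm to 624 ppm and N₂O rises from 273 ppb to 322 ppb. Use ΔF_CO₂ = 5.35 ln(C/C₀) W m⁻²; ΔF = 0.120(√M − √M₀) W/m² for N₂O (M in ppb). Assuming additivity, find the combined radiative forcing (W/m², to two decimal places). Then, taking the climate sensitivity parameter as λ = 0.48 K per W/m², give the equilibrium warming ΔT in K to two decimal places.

CO₂: 5.35 × ln(624/272) = 5.35 × ln(2.29412) = 5.35 × 0.83035 = 4.4424 W/m².
N₂O: 0.120 × (√322 − √273) = 0.120 × (17.9444 − 16.5227) = 0.120 × 1.4217 = 0.1706 W/m².
Total ΔF = 4.4424 + 0.1706 = 4.6130 W/m².
ΔT = λ ΔF = 0.48 × 4.61 = 2.2128 K.

ΔF = 4.61 W/m²; ΔT = 2.21 K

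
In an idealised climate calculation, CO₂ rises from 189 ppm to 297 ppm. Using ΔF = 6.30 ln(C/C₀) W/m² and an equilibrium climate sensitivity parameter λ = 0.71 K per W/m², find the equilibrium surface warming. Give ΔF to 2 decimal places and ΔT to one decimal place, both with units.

CO₂: 6.30 × ln(297/189) = 6.30 × ln(1.57143) = 6.30 × 0.45199 = 2.8475 W/m².
ΔT = λ ΔF = 0.71 × 2.85 = 2.0235 K.

ΔF = 2.85 W/m²; ΔT = 2.0 K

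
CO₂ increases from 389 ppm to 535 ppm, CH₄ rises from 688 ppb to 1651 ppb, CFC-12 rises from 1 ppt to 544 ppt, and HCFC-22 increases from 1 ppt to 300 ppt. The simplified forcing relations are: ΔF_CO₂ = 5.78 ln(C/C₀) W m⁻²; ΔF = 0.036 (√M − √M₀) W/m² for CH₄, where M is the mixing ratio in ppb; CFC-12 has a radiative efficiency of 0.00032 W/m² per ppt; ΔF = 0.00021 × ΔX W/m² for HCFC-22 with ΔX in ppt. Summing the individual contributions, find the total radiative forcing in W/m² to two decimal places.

ΔF = 2.60 W/m²

CO₂: 5.78 × ln(535/389) = 5.78 × ln(1.37532) = 5.78 × 0.31869 = 1.8420 W/m².
CH₄: 0.036 × (√1651 − √688) = 0.036 × (40.6325 − 26.2298) = 0.036 × 14.4027 = 0.5185 W/m².
CFC-12: ΔF = 0.00032 × (544 − 1) = 0.00032 × 543 = 0.1738 W/m².
HCFC-22: ΔF = 0.00021 × (300 − 1) = 0.00021 × 299 = 0.0628 W/m².
Total ΔF = 1.8420 + 0.5185 + 0.1738 + 0.0628 = 2.5971 W/m².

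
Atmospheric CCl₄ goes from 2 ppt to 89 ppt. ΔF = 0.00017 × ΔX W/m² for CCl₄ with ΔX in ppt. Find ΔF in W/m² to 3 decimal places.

ΔF = 0.015 W/m²

CCl₄: ΔF = 0.00017 × (89 − 2) = 0.00017 × 87 = 0.0148 W/m².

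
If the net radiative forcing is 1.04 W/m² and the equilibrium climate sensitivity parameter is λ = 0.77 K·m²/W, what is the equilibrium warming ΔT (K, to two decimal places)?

ΔT = 0.80 K

ΔT = λ ΔF = 0.77 × 1.04 = 0.8008 K.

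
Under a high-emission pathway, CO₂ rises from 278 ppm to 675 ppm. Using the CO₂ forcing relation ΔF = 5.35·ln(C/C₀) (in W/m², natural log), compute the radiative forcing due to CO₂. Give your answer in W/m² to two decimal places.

ΔF = 4.75 W/m²

CO₂: 5.35 × ln(675/278) = 5.35 × ln(2.42806) = 5.35 × 0.88709 = 4.7459 W/m².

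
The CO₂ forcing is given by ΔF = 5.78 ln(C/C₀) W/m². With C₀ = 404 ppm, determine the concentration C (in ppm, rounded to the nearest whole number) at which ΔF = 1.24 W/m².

C ≈ 501 ppm

Set 5.78 ln(C/404) = 1.24, so ln(C/404) = 1.24/5.78 = 0.21453.
Then C/404 = e^0.21453 = 1.23928, giving C = 404 × 1.23928 = 500.67 ppm.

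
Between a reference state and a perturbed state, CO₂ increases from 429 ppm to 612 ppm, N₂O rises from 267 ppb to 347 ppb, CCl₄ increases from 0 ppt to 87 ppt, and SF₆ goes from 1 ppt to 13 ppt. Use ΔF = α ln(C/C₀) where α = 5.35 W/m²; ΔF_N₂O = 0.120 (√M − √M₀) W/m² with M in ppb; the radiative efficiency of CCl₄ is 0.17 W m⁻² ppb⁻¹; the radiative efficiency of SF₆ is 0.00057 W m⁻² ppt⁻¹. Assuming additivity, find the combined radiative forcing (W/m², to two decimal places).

CO₂: 5.35 × ln(612/429) = 5.35 × ln(1.42657) = 5.35 × 0.35527 = 1.9007 W/m².
N₂O: 0.120 × (√347 − √267) = 0.120 × (18.6279 − 16.3401) = 0.120 × 2.2878 = 0.2745 W/m².
CCl₄: Δ = 87 − 0 = 87 ppt = 0.087 ppb; ΔF = 0.17 × 0.087 = 0.0148 W/m².
SF₆: ΔF = 0.00057 × (13 − 1) = 0.00057 × 12 = 0.0068 W/m².
Total ΔF = 1.9007 + 0.2745 + 0.0148 + 0.0068 = 2.1968 W/m².

ΔF = 2.20 W/m²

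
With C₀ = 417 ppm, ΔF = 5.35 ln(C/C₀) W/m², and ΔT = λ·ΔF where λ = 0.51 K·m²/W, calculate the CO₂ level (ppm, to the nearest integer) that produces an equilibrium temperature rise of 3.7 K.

Required forcing: ΔF = ΔT/λ = 3.7/0.51 = 7.2549 W/m².
Then ln(C/417) = ΔF/5.35 = 7.2549/5.35 = 1.35606.
So C = 417 × e^1.35606 = 417 × 3.88087 = 1618.32 ppm.

C ≈ 1618 ppm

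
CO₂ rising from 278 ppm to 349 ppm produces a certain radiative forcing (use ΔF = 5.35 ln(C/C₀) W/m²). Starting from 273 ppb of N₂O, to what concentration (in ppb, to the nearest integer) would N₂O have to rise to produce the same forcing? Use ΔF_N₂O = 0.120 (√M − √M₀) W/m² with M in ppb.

CO₂ forcing: 5.35 × ln(349/278) = 5.35 × 0.227451 = 1.21686 W/m².
Set 0.120(√M − √273) = 1.21686: √M = 1.21686/0.120 + √273 = 10.1405 + 16.5227 = 26.6632.
M = (26.6632)² = 710.93 ppb.

M ≈ 711 ppb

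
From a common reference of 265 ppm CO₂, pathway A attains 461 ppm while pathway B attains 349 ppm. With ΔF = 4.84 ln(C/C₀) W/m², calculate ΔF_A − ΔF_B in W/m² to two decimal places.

ΔF_A = 4.84 ln(461/265) = 4.84 × 0.55367 = 2.6798 W/m².
ΔF_B = 4.84 ln(349/265) = 4.84 × 0.27534 = 1.3326 W/m².
Difference: 2.6798 − 1.3326 = 1.3472 W/m².

ΔF_A − ΔF_B = 1.35 W/m²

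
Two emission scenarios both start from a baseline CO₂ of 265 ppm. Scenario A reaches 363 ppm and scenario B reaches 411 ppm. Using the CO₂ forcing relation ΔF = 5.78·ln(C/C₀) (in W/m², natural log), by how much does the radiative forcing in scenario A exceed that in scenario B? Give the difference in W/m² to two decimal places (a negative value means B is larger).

ΔF_A = 5.78 ln(363/265) = 5.78 × 0.31467 = 1.8188 W/m².
ΔF_B = 5.78 ln(411/265) = 5.78 × 0.43886 = 2.5366 W/m².
Difference: 1.8188 − 2.5366 = -0.7178 W/m².
(Equivalently, ΔF_A − ΔF_B = 5.78 ln(363/411) = 5.78 × -0.12419 = -0.7178 W/m².)

ΔF_A − ΔF_B = -0.72 W/m²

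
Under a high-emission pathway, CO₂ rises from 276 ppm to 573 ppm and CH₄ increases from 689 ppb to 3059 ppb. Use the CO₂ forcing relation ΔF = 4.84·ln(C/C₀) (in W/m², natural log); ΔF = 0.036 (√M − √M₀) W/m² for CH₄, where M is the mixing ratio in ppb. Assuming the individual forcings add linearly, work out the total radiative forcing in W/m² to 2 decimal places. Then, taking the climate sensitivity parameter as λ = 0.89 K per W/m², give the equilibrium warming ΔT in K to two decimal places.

CO₂: 4.84 × ln(573/276) = 4.84 × ln(2.07609) = 4.84 × 0.73049 = 3.5356 W/m².
CH₄: 0.036 × (√3059 − √689) = 0.036 × (55.3082 − 26.2488) = 0.036 × 29.0594 = 1.0461 W/m².
Total ΔF = 3.5356 + 1.0461 = 4.5817 W/m².
ΔT = λ ΔF = 0.89 × 4.58 = 4.0762 K.

ΔF = 4.58 W/m²; ΔT = 4.08 K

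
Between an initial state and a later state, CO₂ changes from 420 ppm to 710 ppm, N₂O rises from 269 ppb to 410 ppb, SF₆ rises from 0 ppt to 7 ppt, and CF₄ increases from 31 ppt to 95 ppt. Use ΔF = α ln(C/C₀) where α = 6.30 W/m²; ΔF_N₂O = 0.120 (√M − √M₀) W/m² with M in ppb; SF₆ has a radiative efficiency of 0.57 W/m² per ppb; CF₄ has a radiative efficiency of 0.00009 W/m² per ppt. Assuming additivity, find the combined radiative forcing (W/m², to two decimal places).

CO₂: 6.30 × ln(710/420) = 6.30 × ln(1.69048) = 6.30 × 0.52501 = 3.3076 W/m².
N₂O: 0.120 × (√410 − √269) = 0.120 × (20.2485 − 16.4012) = 0.120 × 3.8473 = 0.4617 W/m².
SF₆: Δ = 7 − 0 = 7 ppt = 0.007 ppb; ΔF = 0.57 × 0.007 = 0.0040 W/m².
CF₄: ΔF = 0.00009 × (95 − 31) = 0.00009 × 64 = 0.0058 W/m².
Total ΔF = 3.3076 + 0.4617 + 0.0040 + 0.0058 = 3.7791 W/m².

ΔF = 3.78 W/m²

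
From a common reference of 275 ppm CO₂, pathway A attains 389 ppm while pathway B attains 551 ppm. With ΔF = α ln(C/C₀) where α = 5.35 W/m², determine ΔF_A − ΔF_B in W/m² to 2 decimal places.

ΔF_A − ΔF_B = -1.86 W/m²

ΔF_A = 5.35 ln(389/275) = 5.35 × 0.34681 = 1.8554 W/m².
ΔF_B = 5.35 ln(551/275) = 5.35 × 0.69496 = 3.7180 W/m².
Difference: 1.8554 − 3.7180 = -1.8626 W/m².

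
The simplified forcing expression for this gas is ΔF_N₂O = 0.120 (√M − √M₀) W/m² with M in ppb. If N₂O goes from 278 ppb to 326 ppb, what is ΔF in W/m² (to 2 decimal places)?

N₂O: 0.120 × (√326 − √278) = 0.120 × (18.0555 − 16.6733) = 0.120 × 1.3822 = 0.1659 W/m².

ΔF = 0.17 W/m²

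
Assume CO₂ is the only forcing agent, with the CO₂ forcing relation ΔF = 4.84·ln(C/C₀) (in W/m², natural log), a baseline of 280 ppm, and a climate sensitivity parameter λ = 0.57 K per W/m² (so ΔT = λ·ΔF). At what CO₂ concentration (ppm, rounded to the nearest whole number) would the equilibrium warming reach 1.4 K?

Required forcing: ΔF = ΔT/λ = 1.4/0.57 = 2.4561 W/m².
Then ln(C/280) = ΔF/4.84 = 2.4561/4.84 = 0.50746.
So C = 280 × e^0.50746 = 280 × 1.66107 = 465.10 ppm.

C ≈ 465 ppm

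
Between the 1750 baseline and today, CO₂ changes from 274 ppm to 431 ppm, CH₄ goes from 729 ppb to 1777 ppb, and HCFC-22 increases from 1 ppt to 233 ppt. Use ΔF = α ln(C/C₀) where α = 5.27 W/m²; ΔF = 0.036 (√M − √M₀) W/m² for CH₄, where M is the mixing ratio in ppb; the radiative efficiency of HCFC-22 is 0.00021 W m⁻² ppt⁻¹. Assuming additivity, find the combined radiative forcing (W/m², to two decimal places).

ΔF = 2.98 W/m²

CO₂: 5.27 × ln(431/274) = 5.27 × ln(1.57299) = 5.27 × 0.45298 = 2.3872 W/m².
CH₄: 0.036 × (√1777 − √729) = 0.036 × (42.1545 − 27.0000) = 0.036 × 15.1545 = 0.5456 W/m².
HCFC-22: ΔF = 0.00021 × (233 − 1) = 0.00021 × 232 = 0.0487 W/m².
Total ΔF = 2.3872 + 0.5456 + 0.0487 = 2.9815 W/m².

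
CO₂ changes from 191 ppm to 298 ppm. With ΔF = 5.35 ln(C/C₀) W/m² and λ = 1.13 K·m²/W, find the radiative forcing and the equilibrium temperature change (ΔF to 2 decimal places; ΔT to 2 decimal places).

ΔF = 2.38 W/m²; ΔT = 2.69 K

CO₂: 5.35 × ln(298/191) = 5.35 × ln(1.56021) = 5.35 × 0.44482 = 2.3798 W/m².
ΔT = λ ΔF = 1.13 × 2.38 = 2.6894 K.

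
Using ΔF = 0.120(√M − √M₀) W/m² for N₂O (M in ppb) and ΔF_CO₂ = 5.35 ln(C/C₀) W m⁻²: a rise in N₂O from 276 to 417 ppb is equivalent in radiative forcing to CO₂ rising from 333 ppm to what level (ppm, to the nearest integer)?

C ≈ 363 ppm

N₂O forcing: 0.120 × (√417 − √276) = 0.120 × (20.4206 − 16.6132) = 0.120 × 3.8074 = 0.45689 W/m².
Set 5.35 ln(C/333) = 0.45689: ln(C/333) = 0.45689/5.35 = 0.08540, so C = 333 × e^0.08540 = 333 × 1.08915 = 362.69 ppm.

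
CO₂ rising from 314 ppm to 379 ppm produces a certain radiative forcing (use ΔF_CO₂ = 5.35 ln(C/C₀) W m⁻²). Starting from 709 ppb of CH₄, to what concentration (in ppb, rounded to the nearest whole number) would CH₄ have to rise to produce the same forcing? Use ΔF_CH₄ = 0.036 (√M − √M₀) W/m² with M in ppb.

CO₂ forcing: 5.35 × ln(379/314) = 5.35 × 0.188143 = 1.00657 W/m².
Set 0.036(√M − √709) = 1.00657: √M = 1.00657/0.036 + √709 = 27.9603 + 26.6271 = 54.5874.
M = (54.5874)² = 2979.78 ppb.

M ≈ 2980 ppb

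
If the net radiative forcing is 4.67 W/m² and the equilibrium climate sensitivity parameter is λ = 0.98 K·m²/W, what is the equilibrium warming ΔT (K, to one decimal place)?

ΔT = λ ΔF = 0.98 × 4.67 = 4.5766 K.

ΔT = 4.6 K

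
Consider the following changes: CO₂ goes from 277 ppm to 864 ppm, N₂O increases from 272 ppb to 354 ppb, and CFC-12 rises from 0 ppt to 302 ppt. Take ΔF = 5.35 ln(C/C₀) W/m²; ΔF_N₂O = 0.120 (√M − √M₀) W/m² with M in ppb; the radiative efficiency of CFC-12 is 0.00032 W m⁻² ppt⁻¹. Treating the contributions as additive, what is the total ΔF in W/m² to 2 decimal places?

ΔF = 6.46 W/m²

CO₂: 5.35 × ln(864/277) = 5.35 × ln(3.11913) = 5.35 × 1.13755 = 6.0859 W/m².
N₂O: 0.120 × (√354 − √272) = 0.120 × (18.8149 − 16.4924) = 0.120 × 2.3225 = 0.2787 W/m².
CFC-12: ΔF = 0.00032 × (302 − 0) = 0.00032 × 302 = 0.0966 W/m².
Total ΔF = 6.0859 + 0.2787 + 0.0966 = 6.4612 W/m².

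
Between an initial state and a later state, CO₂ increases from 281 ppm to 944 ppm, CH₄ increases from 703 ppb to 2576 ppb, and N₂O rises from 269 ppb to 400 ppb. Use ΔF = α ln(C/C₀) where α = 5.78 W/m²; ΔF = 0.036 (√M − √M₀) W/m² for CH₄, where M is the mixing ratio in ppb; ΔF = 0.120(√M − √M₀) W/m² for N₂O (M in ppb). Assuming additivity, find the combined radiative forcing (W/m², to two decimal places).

ΔF = 8.31 W/m²

CO₂: 5.78 × ln(944/281) = 5.78 × ln(3.35943) = 5.78 × 1.21177 = 7.0040 W/m².
CH₄: 0.036 × (√2576 − √703) = 0.036 × (50.7543 − 26.5141) = 0.036 × 24.2402 = 0.8726 W/m².
N₂O: 0.120 × (√400 − √269) = 0.120 × (20.0000 − 16.4012) = 0.120 × 3.5988 = 0.4319 W/m².
Total ΔF = 7.0040 + 0.8726 + 0.4319 = 8.3085 W/m².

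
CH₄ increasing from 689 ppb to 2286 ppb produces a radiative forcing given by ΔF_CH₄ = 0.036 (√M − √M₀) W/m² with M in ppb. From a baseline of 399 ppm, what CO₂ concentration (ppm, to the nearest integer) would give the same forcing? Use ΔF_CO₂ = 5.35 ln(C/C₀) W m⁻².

CH₄ forcing: 0.036 × (√2286 − √689) = 0.036 × (47.8121 − 26.2488) = 0.036 × 21.5633 = 0.77628 W/m².
Set 5.35 ln(C/399) = 0.77628: ln(C/399) = 0.77628/5.35 = 0.14510, so C = 399 × e^0.14510 = 399 × 1.15616 = 461.31 ppm.

C ≈ 461 ppm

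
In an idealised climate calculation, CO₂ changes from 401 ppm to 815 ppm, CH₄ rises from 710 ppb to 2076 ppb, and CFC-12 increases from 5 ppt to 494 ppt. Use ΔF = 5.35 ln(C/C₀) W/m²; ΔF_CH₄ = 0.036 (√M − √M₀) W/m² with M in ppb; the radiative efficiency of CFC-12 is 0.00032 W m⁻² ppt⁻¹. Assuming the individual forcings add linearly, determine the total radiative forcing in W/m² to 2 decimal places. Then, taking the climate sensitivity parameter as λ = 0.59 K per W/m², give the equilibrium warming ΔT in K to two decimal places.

CO₂: 5.35 × ln(815/401) = 5.35 × ln(2.03242) = 5.35 × 0.70923 = 3.7944 W/m².
CH₄: 0.036 × (√2076 − √710) = 0.036 × (45.5631 − 26.6458) = 0.036 × 18.9173 = 0.6810 W/m².
CFC-12: ΔF = 0.00032 × (494 − 5) = 0.00032 × 489 = 0.1565 W/m².
Total ΔF = 3.7944 + 0.6810 + 0.1565 = 4.6319 W/m².
ΔT = λ ΔF = 0.59 × 4.63 = 2.7317 K.

ΔF = 4.63 W/m²; ΔT = 2.73 K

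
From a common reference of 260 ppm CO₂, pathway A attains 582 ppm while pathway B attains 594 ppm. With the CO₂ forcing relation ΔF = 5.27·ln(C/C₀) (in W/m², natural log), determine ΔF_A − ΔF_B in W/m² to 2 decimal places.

ΔF_A = 5.27 ln(582/260) = 5.27 × 0.80579 = 4.2465 W/m².
ΔF_B = 5.27 ln(594/260) = 5.27 × 0.82620 = 4.3541 W/m².
Difference: 4.2465 − 4.3541 = -0.1076 W/m².
(Equivalently, ΔF_A − ΔF_B = 5.27 ln(582/594) = 5.27 × -0.02041 = -0.1076 W/m².)

ΔF_A − ΔF_B = -0.11 W/m²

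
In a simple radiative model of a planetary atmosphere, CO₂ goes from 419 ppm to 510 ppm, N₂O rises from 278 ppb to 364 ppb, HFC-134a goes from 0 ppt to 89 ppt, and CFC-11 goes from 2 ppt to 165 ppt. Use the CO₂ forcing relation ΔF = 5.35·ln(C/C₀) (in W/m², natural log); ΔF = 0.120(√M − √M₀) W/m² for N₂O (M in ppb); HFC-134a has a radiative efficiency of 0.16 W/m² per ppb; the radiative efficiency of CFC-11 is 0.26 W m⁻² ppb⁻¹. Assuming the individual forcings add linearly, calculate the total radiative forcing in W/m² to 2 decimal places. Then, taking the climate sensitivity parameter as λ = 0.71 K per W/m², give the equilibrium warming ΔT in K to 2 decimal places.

CO₂: 5.35 × ln(510/419) = 5.35 × ln(1.21718) = 5.35 × 0.19654 = 1.0515 W/m².
N₂O: 0.120 × (√364 − √278) = 0.120 × (19.0788 − 16.6733) = 0.120 × 2.4055 = 0.2887 W/m².
HFC-134a: Δ = 89 − 0 = 89 ppt = 0.089 ppb; ΔF = 0.16 × 0.089 = 0.0142 W/m².
CFC-11: Δ = 165 − 2 = 163 ppt = 0.163 ppb; ΔF = 0.26 × 0.163 = 0.0424 W/m².
Total ΔF = 1.0515 + 0.2887 + 0.0142 + 0.0424 = 1.3968 W/m².
ΔT = λ ΔF = 0.71 × 1.40 = 0.9940 K.

ΔF = 1.40 W/m²; ΔT = 0.99 K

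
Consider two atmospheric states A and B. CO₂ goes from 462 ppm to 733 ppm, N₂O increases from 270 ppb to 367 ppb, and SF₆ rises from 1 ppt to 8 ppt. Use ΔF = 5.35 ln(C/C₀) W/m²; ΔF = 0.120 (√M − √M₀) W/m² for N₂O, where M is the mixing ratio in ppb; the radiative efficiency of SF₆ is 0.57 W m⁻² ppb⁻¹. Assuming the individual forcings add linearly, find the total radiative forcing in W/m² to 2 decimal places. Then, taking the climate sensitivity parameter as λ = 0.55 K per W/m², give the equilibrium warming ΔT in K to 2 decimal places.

CO₂: 5.35 × ln(733/462) = 5.35 × ln(1.58658) = 5.35 × 0.46158 = 2.4695 W/m².
N₂O: 0.120 × (√367 − √270) = 0.120 × (19.1572 − 16.4317) = 0.120 × 2.7255 = 0.3271 W/m².
SF₆: Δ = 8 − 1 = 7 ppt = 0.007 ppb; ΔF = 0.57 × 0.007 = 0.0040 W/m².
Total ΔF = 2.4695 + 0.3271 + 0.0040 = 2.8006 W/m².
ΔT = λ ΔF = 0.55 × 2.80 = 1.5400 K.

ΔF = 2.80 W/m²; ΔT = 1.54 K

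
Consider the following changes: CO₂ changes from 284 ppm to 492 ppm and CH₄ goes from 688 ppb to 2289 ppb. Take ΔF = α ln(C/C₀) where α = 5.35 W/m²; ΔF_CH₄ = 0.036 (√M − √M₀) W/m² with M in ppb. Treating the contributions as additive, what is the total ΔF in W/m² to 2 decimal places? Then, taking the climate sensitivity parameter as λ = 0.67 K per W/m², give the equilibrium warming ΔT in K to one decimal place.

ΔF = 3.72 W/m²; ΔT = 2.5 K

CO₂: 5.35 × ln(492/284) = 5.35 × ln(1.73239) = 5.35 × 0.54950 = 2.9398 W/m².
CH₄: 0.036 × (√2289 − √688) = 0.036 × (47.8435 − 26.2298) = 0.036 × 21.6137 = 0.7781 W/m².
Total ΔF = 2.9398 + 0.7781 = 3.7179 W/m².
ΔT = λ ΔF = 0.67 × 3.72 = 2.4924 K.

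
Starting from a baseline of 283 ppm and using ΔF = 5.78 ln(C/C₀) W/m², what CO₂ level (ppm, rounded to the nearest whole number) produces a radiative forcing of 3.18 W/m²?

C ≈ 491 ppm

Set 5.78 ln(C/283) = 3.18, so ln(C/283) = 3.18/5.78 = 0.55017.
Then C/283 = e^0.55017 = 1.73355, giving C = 283 × 1.73355 = 490.59 ppm.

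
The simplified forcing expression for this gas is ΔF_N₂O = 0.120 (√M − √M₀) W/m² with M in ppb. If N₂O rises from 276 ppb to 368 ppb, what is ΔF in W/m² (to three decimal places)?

ΔF = 0.308 W/m²

N₂O: 0.120 × (√368 − √276) = 0.120 × (19.1833 − 16.6132) = 0.120 × 2.5701 = 0.3084 W/m².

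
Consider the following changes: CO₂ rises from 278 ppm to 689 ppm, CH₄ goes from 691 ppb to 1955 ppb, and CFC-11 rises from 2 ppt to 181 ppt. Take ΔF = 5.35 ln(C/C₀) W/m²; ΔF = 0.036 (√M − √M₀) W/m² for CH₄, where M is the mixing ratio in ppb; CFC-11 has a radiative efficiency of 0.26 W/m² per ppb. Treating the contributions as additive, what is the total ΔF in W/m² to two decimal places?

ΔF = 5.55 W/m²

CO₂: 5.35 × ln(689/278) = 5.35 × ln(2.47842) = 5.35 × 0.90762 = 4.8558 W/m².
CH₄: 0.036 × (√1955 − √691) = 0.036 × (44.2154 − 26.2869) = 0.036 × 17.9285 = 0.6454 W/m².
CFC-11: Δ = 181 − 2 = 179 ppt = 0.179 ppb; ΔF = 0.26 × 0.179 = 0.0465 W/m².
Total ΔF = 4.8558 + 0.6454 + 0.0465 = 5.5477 W/m².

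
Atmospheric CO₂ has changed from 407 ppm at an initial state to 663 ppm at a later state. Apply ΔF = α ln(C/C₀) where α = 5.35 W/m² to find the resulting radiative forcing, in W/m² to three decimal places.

ΔF = 2.611 W/m²

CO₂: 5.35 × ln(663/407) = 5.35 × ln(1.62899) = 5.35 × 0.48796 = 2.6106 W/m².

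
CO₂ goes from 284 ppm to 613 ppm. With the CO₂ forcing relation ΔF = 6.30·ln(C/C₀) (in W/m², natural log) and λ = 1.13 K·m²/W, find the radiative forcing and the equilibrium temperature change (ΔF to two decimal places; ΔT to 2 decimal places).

CO₂: 6.30 × ln(613/284) = 6.30 × ln(2.15845) = 6.30 × 0.76939 = 4.8472 W/m².
ΔT = λ ΔF = 1.13 × 4.85 = 5.4805 K.

ΔF = 4.85 W/m²; ΔT = 5.48 K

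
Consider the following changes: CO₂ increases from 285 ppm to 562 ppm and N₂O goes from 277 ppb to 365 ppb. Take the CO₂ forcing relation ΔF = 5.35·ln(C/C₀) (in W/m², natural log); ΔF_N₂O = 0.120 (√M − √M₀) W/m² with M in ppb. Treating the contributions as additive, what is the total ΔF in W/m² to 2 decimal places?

CO₂: 5.35 × ln(562/285) = 5.35 × ln(1.97193) = 5.35 × 0.67901 = 3.6327 W/m².
N₂O: 0.120 × (√365 − √277) = 0.120 × (19.1050 − 16.6433) = 0.120 × 2.4617 = 0.2954 W/m².
Total ΔF = 3.6327 + 0.2954 = 3.9281 W/m².

ΔF = 3.93 W/m²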